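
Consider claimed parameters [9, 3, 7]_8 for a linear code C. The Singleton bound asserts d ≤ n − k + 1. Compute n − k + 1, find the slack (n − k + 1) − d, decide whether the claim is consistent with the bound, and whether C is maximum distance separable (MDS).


Singleton RHS = n − k + 1 = 7, slack = 0, bound satisfied, MDS.

Singleton bound: d ≤ n − k + 1.
Here n = 9, k = 3, so n − k + 1 = 7.
Given d = 7, check d ≤ 7: YES.
Slack = (n − k + 1) − d = 0.
The code is MDS (slack = 0).
Description: the claimed parameters are [9, 3, 7]_8; such a code would be MDS (meets Singleton bound).


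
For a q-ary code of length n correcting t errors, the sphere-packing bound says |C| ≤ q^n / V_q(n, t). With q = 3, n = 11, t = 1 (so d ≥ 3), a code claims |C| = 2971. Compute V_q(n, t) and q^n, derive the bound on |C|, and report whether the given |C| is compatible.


V_q(n, t) = 23, q^n = 177147, Hamming bound = 7702, |C| = 2971 ≤ bound (satisfied).

Step 1: Compute V_q(n, t) = Σ_{j=0}^1 C(n, j) (q−1)^j.
  j = 0: C(11,0)·(2)^0 = 1·1 = 1.
  j = 1: C(11,1)·(2)^1 = 11·2 = 22.
  V_q(n, t) = 1 + 22 = 23.
Step 2: q^n = 3^11 = 177147.
Step 3: Hamming bound ⌊q^n / V_q(n,t)⌋ = ⌊177147/23⌋ = 7702.
Step 4: Compare |C| = 2971 to 7702: satisfied.
The claimed |C| lies below the Hamming bound.


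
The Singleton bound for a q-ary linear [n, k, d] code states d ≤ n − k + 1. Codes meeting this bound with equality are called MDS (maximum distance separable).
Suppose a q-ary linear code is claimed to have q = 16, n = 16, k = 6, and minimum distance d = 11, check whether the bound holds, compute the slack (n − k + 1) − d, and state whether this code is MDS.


Singleton RHS = n − k + 1 = 11, slack = 0, bound satisfied, MDS.

Singleton bound: d ≤ n − k + 1.
Here n = 16, k = 6, so n − k + 1 = 11.
Given d = 11, check d ≤ 11: YES.
Slack = (n − k + 1) − d = 0.
The code is MDS (slack = 0).
Description: the claimed parameters are [16, 6, 11]_16; such a code would be MDS (meets Singleton bound).


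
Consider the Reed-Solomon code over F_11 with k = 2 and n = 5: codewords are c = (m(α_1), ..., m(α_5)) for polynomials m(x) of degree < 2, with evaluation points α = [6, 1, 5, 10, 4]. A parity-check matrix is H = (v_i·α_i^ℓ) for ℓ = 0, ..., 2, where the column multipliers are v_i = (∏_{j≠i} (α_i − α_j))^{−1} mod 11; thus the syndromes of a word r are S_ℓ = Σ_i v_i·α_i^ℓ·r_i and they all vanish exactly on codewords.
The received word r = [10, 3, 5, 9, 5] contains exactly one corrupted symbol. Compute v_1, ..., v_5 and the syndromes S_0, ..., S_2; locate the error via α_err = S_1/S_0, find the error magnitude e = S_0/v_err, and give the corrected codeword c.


S = (4, 9, 1), error at position 3, error magnitude e = 3, c = [10, 3, 2, 9, 5].

Step 1: column multipliers v_i = (∏_{j≠i}(α_i − α_j))^{−1} mod 11.
  i = 1 (α = 6): (6−1)(6−5)(6−10)(6−4) = 5·1·(−4)·2 = −40 ≡ 4, so v_1 = 4^{−1} = 3 (mod 11).
  i = 2 (α = 1): (1−6)(1−5)(1−10)(1−4) = (−5)·(−4)·(−9)·(−3) = 540 ≡ 1, so v_2 = 1^{−1} = 1 (mod 11).
  i = 3 (α = 5): (5−6)(5−1)(5−10)(5−4) = (−1)·4·(−5)·1 = 20 ≡ 9, so v_3 = 9^{−1} = 5 (mod 11).
  i = 4 (α = 10): (10−6)(10−1)(10−5)(10−4) = 4·9·5·6 = 1080 ≡ 2, so v_4 = 2^{−1} = 6 (mod 11).
  i = 5 (α = 4): (4−6)(4−1)(4−5)(4−10) = (−2)·3·(−1)·(−6) = −36 ≡ 8, so v_5 = 8^{−1} = 7 (mod 11).
  v = [3, 1, 5, 6, 7].
Step 2: syndromes of r = [10, 3, 5, 9, 5] (all sums mod 11).
  S_0 = Σ v_i r_i = 3·10 + 1·3 + 5·5 + 6·9 + 7·5 = 147 ≡ 4.
  S_1 = Σ v_i α_i r_i = 3·6·10 + 1·1·3 + 5·5·5 + 6·10·9 + 7·4·5 = 988 ≡ 9.
  α_i^2 mod 11 = [3, 1, 3, 1, 5].
  S_2 = Σ v_i α_i^2 r_i = 3·3·10 + 1·1·3 + 5·3·5 + 6·1·9 + 7·5·5 = 397 ≡ 1.
  S = (4, 9, 1) ≠ 0, so r is not a codeword (an error is present).
Step 3: locate the error. For a single error e at position i, S_ℓ = v_i·e·α_i^ℓ, so α_err = S_1/S_0.
  S_0^{−1} = 4^{−1} = 3 (mod 11), so α_err = 9·3 = 27 ≡ 5 = α_3. Error position i = 3.
  Consistency check: S_2/S_1 = 1·5 = 5 ≡ 5 = α_err ✓ (single-error assumption holds).
Step 4: error magnitude e = S_0/v_3 = S_0·∏_{j≠3}(α_3 − α_j) = 4·9 = 36 ≡ 3 (mod 11).
Step 5: correct position 3: c_3 = r_3 − e = 5 − 3 ≡ 2 (mod 11). Hence c = [10, 3, 2, 9, 5].
  Check: interpolating c through the α_i gives m(x) = 6 + 8·x (degree < 2) with m(α_i) = c_i for every i, so c is indeed a codeword.


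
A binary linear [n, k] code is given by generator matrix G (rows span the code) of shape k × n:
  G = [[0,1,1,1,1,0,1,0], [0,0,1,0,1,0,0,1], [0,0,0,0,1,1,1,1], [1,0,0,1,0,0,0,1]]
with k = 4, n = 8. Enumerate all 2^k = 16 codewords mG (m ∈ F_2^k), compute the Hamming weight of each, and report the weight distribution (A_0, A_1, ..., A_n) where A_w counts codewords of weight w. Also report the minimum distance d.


Weight distribution: A_0 = 1, A_3 = 4, A_4 = 5, A_5 = 4, A_6 = 2. Minimum distance d = 3.

Enumerate all 2^4 = 16 messages m ∈ F_2^4.
For each, compute codeword c = mG in F_2^8, then tally its weight.
  m = 0000 → c = 00000000, weight = 0.
  m = 1000 → c = 01111010, weight = 5.
  m = 0100 → c = 00101001, weight = 3.
  m = 1100 → c = 01010011, weight = 4.
  m = 0010 → c = 00001111, weight = 4.
  m = 1010 → c = 01110101, weight = 5.
  m = 0110 → c = 00100110, weight = 3.
  m = 1110 → c = 01011100, weight = 4.
  m = 0001 → c = 10010001, weight = 3.
  m = 1001 → c = 11101011, weight = 6.
  m = 0101 → c = 10111000, weight = 4.
  m = 1101 → c = 11000010, weight = 3.
  m = 0011 → c = 10011110, weight = 5.
  m = 1011 → c = 11100100, weight = 4.
  m = 0111 → c = 10110111, weight = 6.
  m = 1111 → c = 11001101, weight = 5.
Tally weights:
  weight 0: 1 codewords.
  weight 3: 4 codewords.
  weight 4: 5 codewords.
  weight 5: 4 codewords.
  weight 6: 2 codewords.
Minimum distance d = smallest w > 0 with A_w > 0 = 3.
Sanity: Σ A_w = 16 = 2^4 = 16 ✓.


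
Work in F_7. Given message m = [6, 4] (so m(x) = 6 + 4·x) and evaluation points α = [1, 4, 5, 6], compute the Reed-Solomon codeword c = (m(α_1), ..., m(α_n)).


c = [3, 1, 5, 2]

Message polynomial: m(x) = 6 + 4·x (mod 7).
For each evaluation point α_i, compute m(α_i) mod 7:
  α_1 = 1: Horner steps 4 → 3, so m(1) = 3.
  α_2 = 4: Horner steps 4 → 1, so m(4) = 1.
  α_3 = 5: Horner steps 4 → 5, so m(5) = 5.
  α_4 = 6: Horner steps 4 → 2, so m(6) = 2.
Codeword c = [3, 1, 5, 2] ∈ F_7^4.


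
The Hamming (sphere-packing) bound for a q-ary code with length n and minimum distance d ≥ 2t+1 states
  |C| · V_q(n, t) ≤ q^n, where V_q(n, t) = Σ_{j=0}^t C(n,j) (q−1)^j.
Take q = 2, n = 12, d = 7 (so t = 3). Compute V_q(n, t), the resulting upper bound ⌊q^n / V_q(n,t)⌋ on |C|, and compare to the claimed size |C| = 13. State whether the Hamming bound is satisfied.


V_q(n, t) = 299, q^n = 4096, Hamming bound = 13, |C| = 13 ≤ bound (satisfied).

Step 1: Compute V_q(n, t) = Σ_{j=0}^3 C(n, j) (q−1)^j.
  j = 0: C(12,0)·(1)^0 = 1·1 = 1.
  j = 1: C(12,1)·(1)^1 = 12·1 = 12.
  j = 2: C(12,2)·(1)^2 = 66·1 = 66.
  j = 3: C(12,3)·(1)^3 = 220·1 = 220.
  V_q(n, t) = 1 + 12 + 66 + 220 = 299.
Step 2: q^n = 2^12 = 4096.
Step 3: Hamming bound ⌊q^n / V_q(n,t)⌋ = ⌊4096/299⌋ = 13.
Step 4: Compare |C| = 13 to 13: satisfied.
The claimed |C| lies at the Hamming bound (tight).


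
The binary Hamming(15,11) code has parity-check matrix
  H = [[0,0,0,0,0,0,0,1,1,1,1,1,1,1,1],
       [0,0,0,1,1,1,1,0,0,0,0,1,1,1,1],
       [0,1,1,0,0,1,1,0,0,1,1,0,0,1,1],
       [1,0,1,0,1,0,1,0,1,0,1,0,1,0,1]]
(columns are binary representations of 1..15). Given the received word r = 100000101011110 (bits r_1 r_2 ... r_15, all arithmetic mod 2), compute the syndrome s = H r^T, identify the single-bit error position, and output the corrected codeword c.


s = (1, 0, 1, 1)^T, error position = 11, corrected codeword c = 100000101001110

Compute s = H r^T mod 2 one row at a time:
  s_1 = 0 + 1 + 0 + 1 + 1 + 1 + 1 + 0 = 5 ≡ 1 (mod 2).
  s_2 = 0 + 0 + 0 + 1 + 1 + 1 + 1 + 0 = 4 ≡ 0 (mod 2).
  s_3 = 0 + 0 + 0 + 1 + 0 + 1 + 1 + 0 = 3 ≡ 1 (mod 2).
  s_4 = 1 + 0 + 0 + 1 + 1 + 1 + 1 + 0 = 5 ≡ 1 (mod 2).
s = (1, 0, 1, 1)^T — this equals column 11 of H (binary 1011), so error is at position 11.
Correct: flip bit 11 of r = 100000101011110 to get c = 100000101001110.


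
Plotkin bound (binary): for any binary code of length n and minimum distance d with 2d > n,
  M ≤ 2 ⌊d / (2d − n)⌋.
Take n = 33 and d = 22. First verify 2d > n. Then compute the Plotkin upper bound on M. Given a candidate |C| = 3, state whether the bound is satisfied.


Plotkin bound M ≤ 4; given |C| = 3 ≤ bound (satisfied).

Check applicability: 2d = 44, n = 33.
2d − n = 11 > 0, so Plotkin applies.
Compute d/(2d−n) = 22/11 ≈ 2.0000.
⌊d/(2d−n)⌋ = 2.
Plotkin bound: M ≤ 2·2 = 4.
Given |C| = 3, check: satisfied.
This |C| is below the Plotkin bound.


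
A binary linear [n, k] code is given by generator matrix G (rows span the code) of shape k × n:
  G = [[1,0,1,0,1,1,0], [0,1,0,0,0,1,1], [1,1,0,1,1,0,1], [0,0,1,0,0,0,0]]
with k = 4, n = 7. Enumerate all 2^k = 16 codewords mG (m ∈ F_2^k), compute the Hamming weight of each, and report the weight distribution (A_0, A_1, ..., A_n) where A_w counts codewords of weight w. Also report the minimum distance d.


Weight distribution: A_0 = 1, A_1 = 2, A_2 = 1, A_3 = 2, A_4 = 5, A_5 = 4, A_6 = 1. Minimum distance d = 1.

Enumerate all 2^4 = 16 messages m ∈ F_2^4.
For each, compute codeword c = mG in F_2^7, then tally its weight.
  m = 0000 → c = 0000000, weight = 0.
  m = 1000 → c = 1010110, weight = 4.
  m = 0100 → c = 0100011, weight = 3.
  m = 1100 → c = 1110101, weight = 5.
  m = 0010 → c = 1101101, weight = 5.
  m = 1010 → c = 0111011, weight = 5.
  m = 0110 → c = 1001110, weight = 4.
  m = 1110 → c = 0011000, weight = 2.
  m = 0001 → c = 0010000, weight = 1.
  m = 1001 → c = 1000110, weight = 3.
  m = 0101 → c = 0110011, weight = 4.
  m = 1101 → c = 1100101, weight = 4.
  m = 0011 → c = 1111101, weight = 6.
  m = 1011 → c = 0101011, weight = 4.
  m = 0111 → c = 1011110, weight = 5.
  m = 1111 → c = 0001000, weight = 1.
Tally weights:
  weight 0: 1 codewords.
  weight 1: 2 codewords.
  weight 2: 1 codewords.
  weight 3: 2 codewords.
  weight 4: 5 codewords.
  weight 5: 4 codewords.
  weight 6: 1 codewords.
Minimum distance d = smallest w > 0 with A_w > 0 = 1.
Sanity: Σ A_w = 16 = 2^4 = 16 ✓.


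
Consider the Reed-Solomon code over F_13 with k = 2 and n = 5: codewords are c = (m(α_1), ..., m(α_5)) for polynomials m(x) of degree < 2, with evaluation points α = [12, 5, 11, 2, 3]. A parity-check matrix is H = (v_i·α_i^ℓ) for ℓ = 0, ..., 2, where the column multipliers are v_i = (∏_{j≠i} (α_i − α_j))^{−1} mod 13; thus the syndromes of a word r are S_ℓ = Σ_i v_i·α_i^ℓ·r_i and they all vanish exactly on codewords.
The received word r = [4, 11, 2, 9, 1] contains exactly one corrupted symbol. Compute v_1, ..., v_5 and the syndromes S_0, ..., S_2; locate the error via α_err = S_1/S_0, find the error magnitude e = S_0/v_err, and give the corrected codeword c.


S = (6, 7, 6), error at position 1, error magnitude e = 10, c = [7, 11, 2, 9, 1].

Step 1: column multipliers v_i = (∏_{j≠i}(α_i − α_j))^{−1} mod 13.
  i = 1 (α = 12): (12−5)(12−11)(12−2)(12−3) = 7·1·10·9 = 630 ≡ 6, so v_1 = 6^{−1} = 11 (mod 13).
  i = 2 (α = 5): (5−12)(5−11)(5−2)(5−3) = (−7)·(−6)·3·2 = 252 ≡ 5, so v_2 = 5^{−1} = 8 (mod 13).
  i = 3 (α = 11): (11−12)(11−5)(11−2)(11−3) = (−1)·6·9·8 = −432 ≡ 10, so v_3 = 10^{−1} = 4 (mod 13).
  i = 4 (α = 2): (2−12)(2−5)(2−11)(2−3) = (−10)·(−3)·(−9)·(−1) = 270 ≡ 10, so v_4 = 10^{−1} = 4 (mod 13).
  i = 5 (α = 3): (3−12)(3−5)(3−11)(3−2) = (−9)·(−2)·(−8)·1 = −144 ≡ 12, so v_5 = 12^{−1} = 12 (mod 13).
  v = [11, 8, 4, 4, 12].
Step 2: syndromes of r = [4, 11, 2, 9, 1] (all sums mod 13).
  S_0 = Σ v_i r_i = 11·4 + 8·11 + 4·2 + 4·9 + 12·1 = 188 ≡ 6.
  S_1 = Σ v_i α_i r_i = 11·12·4 + 8·5·11 + 4·11·2 + 4·2·9 + 12·3·1 = 1164 ≡ 7.
  α_i^2 mod 13 = [1, 12, 4, 4, 9].
  S_2 = Σ v_i α_i^2 r_i = 11·1·4 + 8·12·11 + 4·4·2 + 4·4·9 + 12·9·1 = 1384 ≡ 6.
  S = (6, 7, 6) ≠ 0, so r is not a codeword (an error is present).
Step 3: locate the error. For a single error e at position i, S_ℓ = v_i·e·α_i^ℓ, so α_err = S_1/S_0.
  S_0^{−1} = 6^{−1} = 11 (mod 13), so α_err = 7·11 = 77 ≡ 12 = α_1. Error position i = 1.
  Consistency check: S_2/S_1 = 6·2 = 12 ≡ 12 = α_err ✓ (single-error assumption holds).
Step 4: error magnitude e = S_0/v_1 = S_0·∏_{j≠1}(α_1 − α_j) = 6·6 = 36 ≡ 10 (mod 13).
Step 5: correct position 1: c_1 = r_1 − e = 4 − 10 ≡ 7 (mod 13). Hence c = [7, 11, 2, 9, 1].
  Check: interpolating c through the α_i gives m(x) = 12 + 5·x (degree < 2) with m(α_i) = c_i for every i, so c is indeed a codeword.


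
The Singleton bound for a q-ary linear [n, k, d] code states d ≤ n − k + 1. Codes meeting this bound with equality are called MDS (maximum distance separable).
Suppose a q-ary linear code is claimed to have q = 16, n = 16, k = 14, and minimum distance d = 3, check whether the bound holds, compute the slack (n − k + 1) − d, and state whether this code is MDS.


Singleton RHS = n − k + 1 = 3, slack = 0, bound satisfied, MDS.

Singleton bound: d ≤ n − k + 1.
Here n = 16, k = 14, so n − k + 1 = 3.
Given d = 3, check d ≤ 3: YES.
Slack = (n − k + 1) − d = 0.
The code is MDS (slack = 0).
Description: the claimed parameters are [16, 14, 3]_16; such a code would be MDS (meets Singleton bound).


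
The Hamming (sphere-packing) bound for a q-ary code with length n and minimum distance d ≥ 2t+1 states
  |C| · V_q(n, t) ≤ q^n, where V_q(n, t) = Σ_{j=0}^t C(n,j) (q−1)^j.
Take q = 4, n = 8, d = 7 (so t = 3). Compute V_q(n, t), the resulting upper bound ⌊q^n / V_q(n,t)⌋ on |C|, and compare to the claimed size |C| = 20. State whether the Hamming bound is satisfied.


V_q(n, t) = 1789, q^n = 65536, Hamming bound = 36, |C| = 20 ≤ bound (satisfied).

Step 1: Compute V_q(n, t) = Σ_{j=0}^3 C(n, j) (q−1)^j.
  j = 0: C(8,0)·(3)^0 = 1·1 = 1.
  j = 1: C(8,1)·(3)^1 = 8·3 = 24.
  j = 2: C(8,2)·(3)^2 = 28·9 = 252.
  j = 3: C(8,3)·(3)^3 = 56·27 = 1512.
  V_q(n, t) = 1 + 24 + 252 + 1512 = 1789.
Step 2: q^n = 4^8 = 65536.
Step 3: Hamming bound ⌊q^n / V_q(n,t)⌋ = ⌊65536/1789⌋ = 36.
Step 4: Compare |C| = 20 to 36: satisfied.
The claimed |C| lies below the Hamming bound.


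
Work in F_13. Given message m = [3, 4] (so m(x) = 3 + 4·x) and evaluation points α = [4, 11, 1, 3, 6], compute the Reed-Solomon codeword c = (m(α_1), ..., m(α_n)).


c = [6, 8, 7, 2, 1]

Message polynomial: m(x) = 3 + 4·x (mod 13).
For each evaluation point α_i, compute m(α_i) mod 13:
  α_1 = 4: Horner steps 4 → 6, so m(4) = 6.
  α_2 = 11: Horner steps 4 → 8, so m(11) = 8.
  α_3 = 1: Horner steps 4 → 7, so m(1) = 7.
  α_4 = 3: Horner steps 4 → 2, so m(3) = 2.
  α_5 = 6: Horner steps 4 → 1, so m(6) = 1.
Codeword c = [6, 8, 7, 2, 1] ∈ F_13^5.


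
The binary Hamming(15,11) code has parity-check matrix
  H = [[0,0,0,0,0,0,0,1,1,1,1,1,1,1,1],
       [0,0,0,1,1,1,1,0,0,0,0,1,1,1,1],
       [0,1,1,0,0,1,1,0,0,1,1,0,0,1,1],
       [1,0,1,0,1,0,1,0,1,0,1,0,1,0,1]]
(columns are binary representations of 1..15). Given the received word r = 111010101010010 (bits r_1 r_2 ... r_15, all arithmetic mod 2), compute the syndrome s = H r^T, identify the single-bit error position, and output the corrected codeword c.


s = (1, 1, 1, 0)^T, error position = 14, corrected codeword c = 111010101010000

Compute s = H r^T mod 2 one row at a time:
  s_1 = 0 + 1 + 0 + 1 + 0 + 0 + 1 + 0 = 3 ≡ 1 (mod 2).
  s_2 = 0 + 1 + 0 + 1 + 0 + 0 + 1 + 0 = 3 ≡ 1 (mod 2).
  s_3 = 1 + 1 + 0 + 1 + 0 + 1 + 1 + 0 = 5 ≡ 1 (mod 2).
  s_4 = 1 + 1 + 1 + 1 + 1 + 1 + 0 + 0 = 6 ≡ 0 (mod 2).
s = (1, 1, 1, 0)^T — this equals column 14 of H (binary 1110), so error is at position 14.
Correct: flip bit 14 of r = 111010101010010 to get c = 111010101010000.


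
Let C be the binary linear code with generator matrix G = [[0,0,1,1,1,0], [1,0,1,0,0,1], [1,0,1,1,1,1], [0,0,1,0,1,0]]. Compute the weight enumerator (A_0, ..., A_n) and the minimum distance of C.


Weight distribution: A_0 = 1, A_1 = 3, A_2 = 4, A_3 = 4, A_4 = 3, A_5 = 1. Minimum distance d = 1.

Enumerate all 2^4 = 16 messages m ∈ F_2^4.
For each, compute codeword c = mG in F_2^6, then tally its weight.
  m = 0000 → c = 000000, weight = 0.
  m = 1000 → c = 001110, weight = 3.
  m = 0100 → c = 101001, weight = 3.
  m = 1100 → c = 100111, weight = 4.
  m = 0010 → c = 101111, weight = 5.
  m = 1010 → c = 100001, weight = 2.
  m = 0110 → c = 000110, weight = 2.
  m = 1110 → c = 001000, weight = 1.
  m = 0001 → c = 001010, weight = 2.
  m = 1001 → c = 000100, weight = 1.
  m = 0101 → c = 100011, weight = 3.
  m = 1101 → c = 101101, weight = 4.
  m = 0011 → c = 100101, weight = 3.
  m = 1011 → c = 101011, weight = 4.
  m = 0111 → c = 001100, weight = 2.
  m = 1111 → c = 000010, weight = 1.
Tally weights:
  weight 0: 1 codewords.
  weight 1: 3 codewords.
  weight 2: 4 codewords.
  weight 3: 4 codewords.
  weight 4: 3 codewords.
  weight 5: 1 codewords.
Minimum distance d = smallest w > 0 with A_w > 0 = 1.
Sanity: Σ A_w = 16 = 2^4 = 16 ✓.


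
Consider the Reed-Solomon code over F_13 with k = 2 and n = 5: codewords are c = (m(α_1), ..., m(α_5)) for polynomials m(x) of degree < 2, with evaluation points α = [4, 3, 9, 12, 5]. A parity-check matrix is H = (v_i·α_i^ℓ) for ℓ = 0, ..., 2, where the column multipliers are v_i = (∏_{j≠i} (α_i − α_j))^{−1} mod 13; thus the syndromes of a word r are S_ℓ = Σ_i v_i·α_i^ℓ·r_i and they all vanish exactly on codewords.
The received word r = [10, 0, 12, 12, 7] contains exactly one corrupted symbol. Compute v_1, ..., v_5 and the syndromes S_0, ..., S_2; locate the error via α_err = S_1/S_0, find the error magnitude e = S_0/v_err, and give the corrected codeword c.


S = (1, 9, 3), error at position 3, error magnitude e = 4, c = [10, 0, 8, 12, 7].

Step 1: column multipliers v_i = (∏_{j≠i}(α_i − α_j))^{−1} mod 13.
  i = 1 (α = 4): (4−3)(4−9)(4−12)(4−5) = 1·(−5)·(−8)·(−1) = −40 ≡ 12, so v_1 = 12^{−1} = 12 (mod 13).
  i = 2 (α = 3): (3−4)(3−9)(3−12)(3−5) = (−1)·(−6)·(−9)·(−2) = 108 ≡ 4, so v_2 = 4^{−1} = 10 (mod 13).
  i = 3 (α = 9): (9−4)(9−3)(9−12)(9−5) = 5·6·(−3)·4 = −360 ≡ 4, so v_3 = 4^{−1} = 10 (mod 13).
  i = 4 (α = 12): (12−4)(12−3)(12−9)(12−5) = 8·9·3·7 = 1512 ≡ 4, so v_4 = 4^{−1} = 10 (mod 13).
  i = 5 (α = 5): (5−4)(5−3)(5−9)(5−12) = 1·2·(−4)·(−7) = 56 ≡ 4, so v_5 = 4^{−1} = 10 (mod 13).
  v = [12, 10, 10, 10, 10].
Step 2: syndromes of r = [10, 0, 12, 12, 7] (all sums mod 13).
  S_0 = Σ v_i r_i = 12·10 + 10·0 + 10·12 + 10·12 + 10·7 = 430 ≡ 1.
  S_1 = Σ v_i α_i r_i = 12·4·10 + 10·3·0 + 10·9·12 + 10·12·12 + 10·5·7 = 3350 ≡ 9.
  α_i^2 mod 13 = [3, 9, 3, 1, 12].
  S_2 = Σ v_i α_i^2 r_i = 12·3·10 + 10·9·0 + 10·3·12 + 10·1·12 + 10·12·7 = 1680 ≡ 3.
  S = (1, 9, 3) ≠ 0, so r is not a codeword (an error is present).
Step 3: locate the error. For a single error e at position i, S_ℓ = v_i·e·α_i^ℓ, so α_err = S_1/S_0.
  S_0^{−1} = 1^{−1} = 1 (mod 13), so α_err = 9·1 = 9 ≡ 9 = α_3. Error position i = 3.
  Consistency check: S_2/S_1 = 3·3 = 9 ≡ 9 = α_err ✓ (single-error assumption holds).
Step 4: error magnitude e = S_0/v_3 = S_0·∏_{j≠3}(α_3 − α_j) = 1·4 = 4 ≡ 4 (mod 13).
Step 5: correct position 3: c_3 = r_3 − e = 12 − 4 ≡ 8 (mod 13). Hence c = [10, 0, 8, 12, 7].
  Check: interpolating c through the α_i gives m(x) = 9 + 10·x (degree < 2) with m(α_i) = c_i for every i, so c is indeed a codeword.


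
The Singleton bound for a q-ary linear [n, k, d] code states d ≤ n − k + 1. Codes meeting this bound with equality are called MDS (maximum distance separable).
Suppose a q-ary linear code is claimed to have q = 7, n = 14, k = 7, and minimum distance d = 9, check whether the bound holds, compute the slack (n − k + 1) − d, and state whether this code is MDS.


Singleton RHS = n − k + 1 = 8, slack = -1, bound violated (no such code; not MDS).

Singleton bound: d ≤ n − k + 1.
Here n = 14, k = 7, so n − k + 1 = 8.
Given d = 9, check d ≤ 8: NO.
Slack = (n − k + 1) − d = -1.
The slack is negative: d = 9 exceeds n − k + 1 = 8 by 1, so the Singleton bound is violated and no linear [14, 7, 9]_7 code can exist. In particular it is not MDS (MDS requires d = n − k + 1 exactly).
Description: the claimed parameters are [14, 7, 9]_7; such a code would be impossible (violates the Singleton bound).


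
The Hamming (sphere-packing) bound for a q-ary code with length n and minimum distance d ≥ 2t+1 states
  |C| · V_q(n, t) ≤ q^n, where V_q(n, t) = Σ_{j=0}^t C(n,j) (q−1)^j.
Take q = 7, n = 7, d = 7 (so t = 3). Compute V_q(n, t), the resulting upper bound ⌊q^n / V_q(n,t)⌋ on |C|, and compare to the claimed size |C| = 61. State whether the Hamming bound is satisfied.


V_q(n, t) = 8359, q^n = 823543, Hamming bound = 98, |C| = 61 ≤ bound (satisfied).

Step 1: Compute V_q(n, t) = Σ_{j=0}^3 C(n, j) (q−1)^j.
  j = 0: C(7,0)·(6)^0 = 1·1 = 1.
  j = 1: C(7,1)·(6)^1 = 7·6 = 42.
  j = 2: C(7,2)·(6)^2 = 21·36 = 756.
  j = 3: C(7,3)·(6)^3 = 35·216 = 7560.
  V_q(n, t) = 1 + 42 + 756 + 7560 = 8359.
Step 2: q^n = 7^7 = 823543.
Step 3: Hamming bound ⌊q^n / V_q(n,t)⌋ = ⌊823543/8359⌋ = 98.
Step 4: Compare |C| = 61 to 98: satisfied.
The claimed |C| lies below the Hamming bound.


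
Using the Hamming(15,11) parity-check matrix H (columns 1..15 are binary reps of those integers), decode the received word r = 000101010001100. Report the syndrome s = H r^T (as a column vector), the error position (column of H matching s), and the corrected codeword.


s = (1, 0, 1, 1)^T, error position = 11, corrected codeword c = 000101010011100

Compute s = H r^T mod 2 one row at a time:
  s_1 = 1 + 0 + 0 + 0 + 1 + 1 + 0 + 0 = 3 ≡ 1 (mod 2).
  s_2 = 1 + 0 + 1 + 0 + 1 + 1 + 0 + 0 = 4 ≡ 0 (mod 2).
  s_3 = 0 + 0 + 1 + 0 + 0 + 0 + 0 + 0 = 1 ≡ 1 (mod 2).
  s_4 = 0 + 0 + 0 + 0 + 0 + 0 + 1 + 0 = 1 ≡ 1 (mod 2).
s = (1, 0, 1, 1)^T — this equals column 11 of H (binary 1011), so error is at position 11.
Correct: flip bit 11 of r = 000101010001100 to get c = 000101010011100.


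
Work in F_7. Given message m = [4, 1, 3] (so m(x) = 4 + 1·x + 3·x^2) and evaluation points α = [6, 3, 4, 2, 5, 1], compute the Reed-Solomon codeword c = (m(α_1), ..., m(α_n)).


c = [6, 6, 0, 4, 0, 1]

Message polynomial: m(x) = 4 + 1·x + 3·x^2 (mod 7).
For each evaluation point α_i, compute m(α_i) mod 7:
  α_1 = 6: Horner steps 3 → 5 → 6, so m(6) = 6.
  α_2 = 3: Horner steps 3 → 3 → 6, so m(3) = 6.
  α_3 = 4: Horner steps 3 → 6 → 0, so m(4) = 0.
  α_4 = 2: Horner steps 3 → 0 → 4, so m(2) = 4.
  α_5 = 5: Horner steps 3 → 2 → 0, so m(5) = 0.
  α_6 = 1: Horner steps 3 → 4 → 1, so m(1) = 1.
Codeword c = [6, 6, 0, 4, 0, 1] ∈ F_7^6.


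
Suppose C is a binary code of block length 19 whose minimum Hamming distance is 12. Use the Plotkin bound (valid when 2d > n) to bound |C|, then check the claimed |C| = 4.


Plotkin bound M ≤ 4; given |C| = 4 ≤ bound (satisfied).

Check applicability: 2d = 24, n = 19.
2d − n = 5 > 0, so Plotkin applies.
Compute d/(2d−n) = 12/5 ≈ 2.4000.
⌊d/(2d−n)⌋ = 2.
Plotkin bound: M ≤ 2·2 = 4.
Given |C| = 4, check: satisfied.
This |C| is at the Plotkin bound.


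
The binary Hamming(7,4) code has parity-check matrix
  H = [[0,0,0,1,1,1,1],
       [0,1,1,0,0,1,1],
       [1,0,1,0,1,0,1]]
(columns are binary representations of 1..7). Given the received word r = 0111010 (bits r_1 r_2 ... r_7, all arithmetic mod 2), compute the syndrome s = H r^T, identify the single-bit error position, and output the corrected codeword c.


s = (0, 1, 1)^T, error position = 3, corrected codeword c = 0101010

Compute s = H r^T mod 2 one row at a time:
  s_1 = 1 + 0 + 1 + 0 = 2 ≡ 0 (mod 2).
  s_2 = 1 + 1 + 1 + 0 = 3 ≡ 1 (mod 2).
  s_3 = 0 + 1 + 0 + 0 = 1 ≡ 1 (mod 2).
s = (0, 1, 1)^T — this equals column 3 of H (binary 011), so error is at position 3.
Correct: flip bit 3 of r = 0111010 to get c = 0101010.


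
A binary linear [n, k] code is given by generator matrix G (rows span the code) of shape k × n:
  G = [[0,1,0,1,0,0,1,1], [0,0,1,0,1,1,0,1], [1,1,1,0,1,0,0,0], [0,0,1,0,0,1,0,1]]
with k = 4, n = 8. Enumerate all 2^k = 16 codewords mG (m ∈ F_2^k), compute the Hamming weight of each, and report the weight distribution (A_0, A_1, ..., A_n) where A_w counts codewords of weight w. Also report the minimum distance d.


Weight distribution: A_0 = 1, A_1 = 1, A_3 = 2, A_4 = 5, A_5 = 5, A_6 = 2. Minimum distance d = 1.

Enumerate all 2^4 = 16 messages m ∈ F_2^4.
For each, compute codeword c = mG in F_2^8, then tally its weight.
  m = 0000 → c = 00000000, weight = 0.
  m = 1000 → c = 01010011, weight = 4.
  m = 0100 → c = 00101101, weight = 4.
  m = 1100 → c = 01111110, weight = 6.
  m = 0010 → c = 11101000, weight = 4.
  m = 1010 → c = 10111011, weight = 6.
  m = 0110 → c = 11000101, weight = 4.
  m = 1110 → c = 10010110, weight = 4.
  m = 0001 → c = 00100101, weight = 3.
  m = 1001 → c = 01110110, weight = 5.
  m = 0101 → c = 00001000, weight = 1.
  m = 1101 → c = 01011011, weight = 5.
  m = 0011 → c = 11001101, weight = 5.
  m = 1011 → c = 10011110, weight = 5.
  m = 0111 → c = 11100000, weight = 3.
  m = 1111 → c = 10110011, weight = 5.
Tally weights:
  weight 0: 1 codewords.
  weight 1: 1 codewords.
  weight 3: 2 codewords.
  weight 4: 5 codewords.
  weight 5: 5 codewords.
  weight 6: 2 codewords.
Minimum distance d = smallest w > 0 with A_w > 0 = 1.
Sanity: Σ A_w = 16 = 2^4 = 16 ✓.


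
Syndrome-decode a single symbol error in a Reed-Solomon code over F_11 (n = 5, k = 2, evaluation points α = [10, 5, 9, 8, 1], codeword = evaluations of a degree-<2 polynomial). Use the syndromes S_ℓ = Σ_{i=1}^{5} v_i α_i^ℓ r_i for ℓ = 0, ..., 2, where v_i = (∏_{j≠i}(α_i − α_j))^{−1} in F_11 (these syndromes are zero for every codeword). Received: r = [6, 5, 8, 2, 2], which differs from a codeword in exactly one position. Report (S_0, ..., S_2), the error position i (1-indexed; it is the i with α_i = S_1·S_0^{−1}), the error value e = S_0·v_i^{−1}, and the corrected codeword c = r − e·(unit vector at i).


S = (4, 10, 3), error at position 4, error magnitude e = 3, c = [6, 5, 8, 10, 2].

Step 1: column multipliers v_i = (∏_{j≠i}(α_i − α_j))^{−1} mod 11.
  i = 1 (α = 10): (10−5)(10−9)(10−8)(10−1) = 5·1·2·9 = 90 ≡ 2, so v_1 = 2^{−1} = 6 (mod 11).
  i = 2 (α = 5): (5−10)(5−9)(5−8)(5−1) = (−5)·(−4)·(−3)·4 = −240 ≡ 2, so v_2 = 2^{−1} = 6 (mod 11).
  i = 3 (α = 9): (9−10)(9−5)(9−8)(9−1) = (−1)·4·1·8 = −32 ≡ 1, so v_3 = 1^{−1} = 1 (mod 11).
  i = 4 (α = 8): (8−10)(8−5)(8−9)(8−1) = (−2)·3·(−1)·7 = 42 ≡ 9, so v_4 = 9^{−1} = 5 (mod 11).
  i = 5 (α = 1): (1−10)(1−5)(1−9)(1−8) = (−9)·(−4)·(−8)·(−7) = 2016 ≡ 3, so v_5 = 3^{−1} = 4 (mod 11).
  v = [6, 6, 1, 5, 4].
Step 2: syndromes of r = [6, 5, 8, 2, 2] (all sums mod 11).
  S_0 = Σ v_i r_i = 6·6 + 6·5 + 1·8 + 5·2 + 4·2 = 92 ≡ 4.
  S_1 = Σ v_i α_i r_i = 6·10·6 + 6·5·5 + 1·9·8 + 5·8·2 + 4·1·2 = 670 ≡ 10.
  α_i^2 mod 11 = [1, 3, 4, 9, 1].
  S_2 = Σ v_i α_i^2 r_i = 6·1·6 + 6·3·5 + 1·4·8 + 5·9·2 + 4·1·2 = 256 ≡ 3.
  S = (4, 10, 3) ≠ 0, so r is not a codeword (an error is present).
Step 3: locate the error. For a single error e at position i, S_ℓ = v_i·e·α_i^ℓ, so α_err = S_1/S_0.
  S_0^{−1} = 4^{−1} = 3 (mod 11), so α_err = 10·3 = 30 ≡ 8 = α_4. Error position i = 4.
  Consistency check: S_2/S_1 = 3·10 = 30 ≡ 8 = α_err ✓ (single-error assumption holds).
Step 4: error magnitude e = S_0/v_4 = S_0·∏_{j≠4}(α_4 − α_j) = 4·9 = 36 ≡ 3 (mod 11).
Step 5: correct position 4: c_4 = r_4 − e = 2 − 3 ≡ 10 (mod 11). Hence c = [6, 5, 8, 10, 2].
  Check: interpolating c through the α_i gives m(x) = 4 + 9·x (degree < 2) with m(α_i) = c_i for every i, so c is indeed a codeword.


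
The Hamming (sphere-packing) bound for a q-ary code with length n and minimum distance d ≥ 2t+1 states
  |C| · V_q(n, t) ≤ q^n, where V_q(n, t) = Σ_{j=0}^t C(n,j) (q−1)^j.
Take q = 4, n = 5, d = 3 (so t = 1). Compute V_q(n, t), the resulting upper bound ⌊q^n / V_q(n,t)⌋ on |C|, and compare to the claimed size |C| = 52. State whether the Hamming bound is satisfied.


V_q(n, t) = 16, q^n = 1024, Hamming bound = 64, |C| = 52 ≤ bound (satisfied).

Step 1: Compute V_q(n, t) = Σ_{j=0}^1 C(n, j) (q−1)^j.
  j = 0: C(5,0)·(3)^0 = 1·1 = 1.
  j = 1: C(5,1)·(3)^1 = 5·3 = 15.
  V_q(n, t) = 1 + 15 = 16.
Step 2: q^n = 4^5 = 1024.
Step 3: Hamming bound ⌊q^n / V_q(n,t)⌋ = ⌊1024/16⌋ = 64.
Step 4: Compare |C| = 52 to 64: satisfied.
The claimed |C| lies below the Hamming bound.


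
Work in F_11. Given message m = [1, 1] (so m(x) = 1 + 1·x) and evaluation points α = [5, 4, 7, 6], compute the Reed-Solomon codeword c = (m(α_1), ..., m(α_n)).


c = [6, 5, 8, 7]

Message polynomial: m(x) = 1 + 1·x (mod 11).
For each evaluation point α_i, compute m(α_i) mod 11:
  α_1 = 5: Horner steps 1 → 6, so m(5) = 6.
  α_2 = 4: Horner steps 1 → 5, so m(4) = 5.
  α_3 = 7: Horner steps 1 → 8, so m(7) = 8.
  α_4 = 6: Horner steps 1 → 7, so m(6) = 7.
Codeword c = [6, 5, 8, 7] ∈ F_11^4.


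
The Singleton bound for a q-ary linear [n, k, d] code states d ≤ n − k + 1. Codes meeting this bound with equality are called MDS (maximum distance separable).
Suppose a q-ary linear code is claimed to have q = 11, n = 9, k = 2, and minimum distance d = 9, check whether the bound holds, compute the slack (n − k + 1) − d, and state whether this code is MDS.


Singleton RHS = n − k + 1 = 8, slack = -1, bound violated (no such code; not MDS).

Singleton bound: d ≤ n − k + 1.
Here n = 9, k = 2, so n − k + 1 = 8.
Given d = 9, check d ≤ 8: NO.
Slack = (n − k + 1) − d = -1.
The slack is negative: d = 9 exceeds n − k + 1 = 8 by 1, so the Singleton bound is violated and no linear [9, 2, 9]_11 code can exist. In particular it is not MDS (MDS requires d = n − k + 1 exactly).
Description: the claimed parameters are [9, 2, 9]_11; such a code would be impossible (violates the Singleton bound).


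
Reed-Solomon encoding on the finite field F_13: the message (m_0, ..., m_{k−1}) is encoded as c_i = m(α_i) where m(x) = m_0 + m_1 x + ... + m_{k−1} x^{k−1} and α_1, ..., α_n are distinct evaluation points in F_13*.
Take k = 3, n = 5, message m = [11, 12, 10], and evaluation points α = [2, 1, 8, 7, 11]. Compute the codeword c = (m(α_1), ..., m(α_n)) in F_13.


c = [10, 7, 6, 0, 1]

Message polynomial: m(x) = 11 + 12·x + 10·x^2 (mod 13).
For each evaluation point α_i, compute m(α_i) mod 13:
  α_1 = 2: Horner steps 10 → 6 → 10, so m(2) = 10.
  α_2 = 1: Horner steps 10 → 9 → 7, so m(1) = 7.
  α_3 = 8: Horner steps 10 → 1 → 6, so m(8) = 6.
  α_4 = 7: Horner steps 10 → 4 → 0, so m(7) = 0.
  α_5 = 11: Horner steps 10 → 5 → 1, so m(11) = 1.
Codeword c = [10, 7, 6, 0, 1] ∈ F_13^5.


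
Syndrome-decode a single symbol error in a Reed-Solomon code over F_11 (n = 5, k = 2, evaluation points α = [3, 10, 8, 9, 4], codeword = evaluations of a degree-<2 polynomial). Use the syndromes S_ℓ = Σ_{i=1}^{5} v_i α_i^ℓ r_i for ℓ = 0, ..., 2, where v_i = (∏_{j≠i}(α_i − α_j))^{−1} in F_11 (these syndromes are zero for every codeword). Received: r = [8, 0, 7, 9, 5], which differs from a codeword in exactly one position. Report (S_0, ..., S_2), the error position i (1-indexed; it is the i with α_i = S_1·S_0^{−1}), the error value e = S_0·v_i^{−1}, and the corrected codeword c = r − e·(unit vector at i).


S = (6, 2, 8), error at position 5, error magnitude e = 6, c = [8, 0, 7, 9, 10].

Step 1: column multipliers v_i = (∏_{j≠i}(α_i − α_j))^{−1} mod 11.
  i = 1 (α = 3): (3−10)(3−8)(3−9)(3−4) = (−7)·(−5)·(−6)·(−1) = 210 ≡ 1, so v_1 = 1^{−1} = 1 (mod 11).
  i = 2 (α = 10): (10−3)(10−8)(10−9)(10−4) = 7·2·1·6 = 84 ≡ 7, so v_2 = 7^{−1} = 8 (mod 11).
  i = 3 (α = 8): (8−3)(8−10)(8−9)(8−4) = 5·(−2)·(−1)·4 = 40 ≡ 7, so v_3 = 7^{−1} = 8 (mod 11).
  i = 4 (α = 9): (9−3)(9−10)(9−8)(9−4) = 6·(−1)·1·5 = −30 ≡ 3, so v_4 = 3^{−1} = 4 (mod 11).
  i = 5 (α = 4): (4−3)(4−10)(4−8)(4−9) = 1·(−6)·(−4)·(−5) = −120 ≡ 1, so v_5 = 1^{−1} = 1 (mod 11).
  v = [1, 8, 8, 4, 1].
Step 2: syndromes of r = [8, 0, 7, 9, 5] (all sums mod 11).
  S_0 = Σ v_i r_i = 1·8 + 8·0 + 8·7 + 4·9 + 1·5 = 105 ≡ 6.
  S_1 = Σ v_i α_i r_i = 1·3·8 + 8·10·0 + 8·8·7 + 4·9·9 + 1·4·5 = 816 ≡ 2.
  α_i^2 mod 11 = [9, 1, 9, 4, 5].
  S_2 = Σ v_i α_i^2 r_i = 1·9·8 + 8·1·0 + 8·9·7 + 4·4·9 + 1·5·5 = 745 ≡ 8.
  S = (6, 2, 8) ≠ 0, so r is not a codeword (an error is present).
Step 3: locate the error. For a single error e at position i, S_ℓ = v_i·e·α_i^ℓ, so α_err = S_1/S_0.
  S_0^{−1} = 6^{−1} = 2 (mod 11), so α_err = 2·2 = 4 ≡ 4 = α_5. Error position i = 5.
  Consistency check: S_2/S_1 = 8·6 = 48 ≡ 4 = α_err ✓ (single-error assumption holds).
Step 4: error magnitude e = S_0/v_5 = S_0·∏_{j≠5}(α_5 − α_j) = 6·1 = 6 ≡ 6 (mod 11).
Step 5: correct position 5: c_5 = r_5 − e = 5 − 6 ≡ 10 (mod 11). Hence c = [8, 0, 7, 9, 10].
  Check: interpolating c through the α_i gives m(x) = 2 + 2·x (degree < 2) with m(α_i) = c_i for every i, so c is indeed a codeword.


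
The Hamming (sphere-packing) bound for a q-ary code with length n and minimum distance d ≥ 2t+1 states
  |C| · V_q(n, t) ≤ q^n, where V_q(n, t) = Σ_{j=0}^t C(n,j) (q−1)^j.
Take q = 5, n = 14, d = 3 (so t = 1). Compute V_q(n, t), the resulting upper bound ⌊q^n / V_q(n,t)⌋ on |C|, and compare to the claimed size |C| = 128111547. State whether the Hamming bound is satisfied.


V_q(n, t) = 57, q^n = 6103515625, Hamming bound = 107079221, |C| = 128111547 > bound (violated).

Step 1: Compute V_q(n, t) = Σ_{j=0}^1 C(n, j) (q−1)^j.
  j = 0: C(14,0)·(4)^0 = 1·1 = 1.
  j = 1: C(14,1)·(4)^1 = 14·4 = 56.
  V_q(n, t) = 1 + 56 = 57.
Step 2: q^n = 5^14 = 6103515625.
Step 3: Hamming bound ⌊q^n / V_q(n,t)⌋ = ⌊6103515625/57⌋ = 107079221.
Step 4: Compare |C| = 128111547 to 107079221: violated.
The claimed |C| lies above the Hamming bound, so no 5-ary code of length 14 with d ≥ 3 can have 128111547 codewords.


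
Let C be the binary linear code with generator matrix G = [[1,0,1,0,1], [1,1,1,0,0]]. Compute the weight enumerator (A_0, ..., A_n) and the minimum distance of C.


Weight distribution: A_0 = 1, A_2 = 1, A_3 = 2. Minimum distance d = 2.

Enumerate all 2^2 = 4 messages m ∈ F_2^2.
For each, compute codeword c = mG in F_2^5, then tally its weight.
  m = 00 → c = 00000, weight = 0.
  m = 10 → c = 10101, weight = 3.
  m = 01 → c = 11100, weight = 3.
  m = 11 → c = 01001, weight = 2.
Tally weights:
  weight 0: 1 codewords.
  weight 2: 1 codewords.
  weight 3: 2 codewords.
Minimum distance d = smallest w > 0 with A_w > 0 = 2.
Sanity: Σ A_w = 4 = 2^2 = 4 ✓.


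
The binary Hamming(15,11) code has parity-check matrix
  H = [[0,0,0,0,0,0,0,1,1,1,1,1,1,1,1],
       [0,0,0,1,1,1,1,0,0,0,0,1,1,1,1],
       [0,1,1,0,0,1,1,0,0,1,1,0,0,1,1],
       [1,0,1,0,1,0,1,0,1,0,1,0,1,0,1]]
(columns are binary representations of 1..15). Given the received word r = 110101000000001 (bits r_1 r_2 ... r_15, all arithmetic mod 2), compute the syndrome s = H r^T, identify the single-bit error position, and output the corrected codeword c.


s = (1, 1, 1, 0)^T, error position = 14, corrected codeword c = 110101000000011

Compute s = H r^T mod 2 one row at a time:
  s_1 = 0 + 0 + 0 + 0 + 0 + 0 + 0 + 1 = 1 ≡ 1 (mod 2).
  s_2 = 1 + 0 + 1 + 0 + 0 + 0 + 0 + 1 = 3 ≡ 1 (mod 2).
  s_3 = 1 + 0 + 1 + 0 + 0 + 0 + 0 + 1 = 3 ≡ 1 (mod 2).
  s_4 = 1 + 0 + 0 + 0 + 0 + 0 + 0 + 1 = 2 ≡ 0 (mod 2).
s = (1, 1, 1, 0)^T — this equals column 14 of H (binary 1110), so error is at position 14.
Correct: flip bit 14 of r = 110101000000001 to get c = 110101000000011.


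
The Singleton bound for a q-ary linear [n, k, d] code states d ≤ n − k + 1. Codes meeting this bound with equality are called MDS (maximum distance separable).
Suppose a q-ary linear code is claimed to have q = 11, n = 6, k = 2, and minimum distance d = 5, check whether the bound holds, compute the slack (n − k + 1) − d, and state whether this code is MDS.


Singleton RHS = n − k + 1 = 5, slack = 0, bound satisfied, MDS.

Singleton bound: d ≤ n − k + 1.
Here n = 6, k = 2, so n − k + 1 = 5.
Given d = 5, check d ≤ 5: YES.
Slack = (n − k + 1) − d = 0.
The code is MDS (slack = 0).
Description: the claimed parameters are [6, 2, 5]_11; such a code would be MDS (meets Singleton bound).


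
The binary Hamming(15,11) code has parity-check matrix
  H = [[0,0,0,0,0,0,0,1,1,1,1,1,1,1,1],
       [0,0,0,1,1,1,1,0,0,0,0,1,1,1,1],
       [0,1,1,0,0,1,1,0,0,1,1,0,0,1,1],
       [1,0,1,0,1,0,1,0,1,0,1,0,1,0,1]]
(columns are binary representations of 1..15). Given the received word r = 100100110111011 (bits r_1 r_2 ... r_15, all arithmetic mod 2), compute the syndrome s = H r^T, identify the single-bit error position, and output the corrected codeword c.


s = (0, 1, 1, 0)^T, error position = 6, corrected codeword c = 100101110111011

Compute s = H r^T mod 2 one row at a time:
  s_1 = 1 + 0 + 1 + 1 + 1 + 0 + 1 + 1 = 6 ≡ 0 (mod 2).
  s_2 = 1 + 0 + 0 + 1 + 1 + 0 + 1 + 1 = 5 ≡ 1 (mod 2).
  s_3 = 0 + 0 + 0 + 1 + 1 + 1 + 1 + 1 = 5 ≡ 1 (mod 2).
  s_4 = 1 + 0 + 0 + 1 + 0 + 1 + 0 + 1 = 4 ≡ 0 (mod 2).
s = (0, 1, 1, 0)^T — this equals column 6 of H (binary 0110), so error is at position 6.
Correct: flip bit 6 of r = 100100110111011 to get c = 100101110111011.


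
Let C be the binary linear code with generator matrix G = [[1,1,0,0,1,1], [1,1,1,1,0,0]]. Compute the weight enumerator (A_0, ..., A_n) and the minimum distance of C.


Weight distribution: A_0 = 1, A_4 = 3. Minimum distance d = 4.

Enumerate all 2^2 = 4 messages m ∈ F_2^2.
For each, compute codeword c = mG in F_2^6, then tally its weight.
  m = 00 → c = 000000, weight = 0.
  m = 10 → c = 110011, weight = 4.
  m = 01 → c = 111100, weight = 4.
  m = 11 → c = 001111, weight = 4.
Tally weights:
  weight 0: 1 codewords.
  weight 4: 3 codewords.
Minimum distance d = smallest w > 0 with A_w > 0 = 4.
Sanity: Σ A_w = 4 = 2^2 = 4 ✓.


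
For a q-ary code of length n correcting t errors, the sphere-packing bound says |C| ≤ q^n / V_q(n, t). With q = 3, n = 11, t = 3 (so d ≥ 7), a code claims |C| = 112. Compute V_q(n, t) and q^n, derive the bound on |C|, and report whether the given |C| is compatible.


V_q(n, t) = 1563, q^n = 177147, Hamming bound = 113, |C| = 112 ≤ bound (satisfied).

Step 1: Compute V_q(n, t) = Σ_{j=0}^3 C(n, j) (q−1)^j.
  j = 0: C(11,0)·(2)^0 = 1·1 = 1.
  j = 1: C(11,1)·(2)^1 = 11·2 = 22.
  j = 2: C(11,2)·(2)^2 = 55·4 = 220.
  j = 3: C(11,3)·(2)^3 = 165·8 = 1320.
  V_q(n, t) = 1 + 22 + 220 + 1320 = 1563.
Step 2: q^n = 3^11 = 177147.
Step 3: Hamming bound ⌊q^n / V_q(n,t)⌋ = ⌊177147/1563⌋ = 113.
Step 4: Compare |C| = 112 to 113: satisfied.
The claimed |C| lies below the Hamming bound.


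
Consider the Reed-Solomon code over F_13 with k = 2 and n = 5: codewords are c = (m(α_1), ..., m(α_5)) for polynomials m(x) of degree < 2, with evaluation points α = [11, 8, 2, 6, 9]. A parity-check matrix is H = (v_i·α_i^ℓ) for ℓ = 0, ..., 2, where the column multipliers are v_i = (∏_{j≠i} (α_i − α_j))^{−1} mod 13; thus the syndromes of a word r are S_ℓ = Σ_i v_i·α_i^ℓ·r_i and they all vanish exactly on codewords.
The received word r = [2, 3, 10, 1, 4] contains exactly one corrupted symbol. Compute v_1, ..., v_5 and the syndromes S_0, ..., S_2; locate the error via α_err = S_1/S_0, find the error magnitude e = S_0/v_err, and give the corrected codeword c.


S = (10, 6, 1), error at position 1, error magnitude e = 9, c = [6, 3, 10, 1, 4].

Step 1: column multipliers v_i = (∏_{j≠i}(α_i − α_j))^{−1} mod 13.
  i = 1 (α = 11): (11−8)(11−2)(11−6)(11−9) = 3·9·5·2 = 270 ≡ 10, so v_1 = 10^{−1} = 4 (mod 13).
  i = 2 (α = 8): (8−11)(8−2)(8−6)(8−9) = (−3)·6·2·(−1) = 36 ≡ 10, so v_2 = 10^{−1} = 4 (mod 13).
  i = 3 (α = 2): (2−11)(2−8)(2−6)(2−9) = (−9)·(−6)·(−4)·(−7) = 1512 ≡ 4, so v_3 = 4^{−1} = 10 (mod 13).
  i = 4 (α = 6): (6−11)(6−8)(6−2)(6−9) = (−5)·(−2)·4·(−3) = −120 ≡ 10, so v_4 = 10^{−1} = 4 (mod 13).
  i = 5 (α = 9): (9−11)(9−8)(9−2)(9−6) = (−2)·1·7·3 = −42 ≡ 10, so v_5 = 10^{−1} = 4 (mod 13).
  v = [4, 4, 10, 4, 4].
Step 2: syndromes of r = [2, 3, 10, 1, 4] (all sums mod 13).
  S_0 = Σ v_i r_i = 4·2 + 4·3 + 10·10 + 4·1 + 4·4 = 140 ≡ 10.
  S_1 = Σ v_i α_i r_i = 4·11·2 + 4·8·3 + 10·2·10 + 4·6·1 + 4·9·4 = 552 ≡ 6.
  α_i^2 mod 13 = [4, 12, 4, 10, 3].
  S_2 = Σ v_i α_i^2 r_i = 4·4·2 + 4·12·3 + 10·4·10 + 4·10·1 + 4·3·4 = 664 ≡ 1.
  S = (10, 6, 1) ≠ 0, so r is not a codeword (an error is present).
Step 3: locate the error. For a single error e at position i, S_ℓ = v_i·e·α_i^ℓ, so α_err = S_1/S_0.
  S_0^{−1} = 10^{−1} = 4 (mod 13), so α_err = 6·4 = 24 ≡ 11 = α_1. Error position i = 1.
  Consistency check: S_2/S_1 = 1·11 = 11 ≡ 11 = α_err ✓ (single-error assumption holds).
Step 4: error magnitude e = S_0/v_1 = S_0·∏_{j≠1}(α_1 − α_j) = 10·10 = 100 ≡ 9 (mod 13).
Step 5: correct position 1: c_1 = r_1 − e = 2 − 9 ≡ 6 (mod 13). Hence c = [6, 3, 10, 1, 4].
  Check: interpolating c through the α_i gives m(x) = 8 + 1·x (degree < 2) with m(α_i) = c_i for every i, so c is indeed a codeword.
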